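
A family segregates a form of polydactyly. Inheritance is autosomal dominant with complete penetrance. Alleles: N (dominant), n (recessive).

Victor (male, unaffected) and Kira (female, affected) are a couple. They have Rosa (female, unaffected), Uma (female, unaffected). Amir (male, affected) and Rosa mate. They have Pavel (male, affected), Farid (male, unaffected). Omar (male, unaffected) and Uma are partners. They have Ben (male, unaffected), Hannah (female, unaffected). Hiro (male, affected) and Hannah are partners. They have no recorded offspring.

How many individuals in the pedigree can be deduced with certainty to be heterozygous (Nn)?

Obligate heterozygotes: Kira is affected so carries N and passed n to Rosa (nn), so Kira is Nn; Amir is affected so carries N and passed n to Farid (nn), so Amir is Nn; Pavel is affected so carries N and received n from Rosa (nn), so Pavel is Nn.
Every other individual is either homozygous by phenotype or has at least one consistent homozygous assignment, so the count is 3.

3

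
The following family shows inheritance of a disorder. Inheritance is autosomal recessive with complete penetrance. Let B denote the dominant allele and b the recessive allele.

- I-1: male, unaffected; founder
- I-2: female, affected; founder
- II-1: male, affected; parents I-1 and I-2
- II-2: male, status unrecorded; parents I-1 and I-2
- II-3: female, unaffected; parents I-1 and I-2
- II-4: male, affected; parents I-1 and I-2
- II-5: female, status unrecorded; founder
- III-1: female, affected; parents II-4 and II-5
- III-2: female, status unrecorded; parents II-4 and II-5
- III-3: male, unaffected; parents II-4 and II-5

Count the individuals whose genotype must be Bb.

4

Obligate heterozygotes: I-1 is unaffected so carries B and passed b to II-1 (bb), so I-1 is Bb; II-3 is unaffected so carries B and received b from I-2 (bb), so II-3 is Bb; II-5 passed B to III-3 (Bb, whose b came from II-4) and passed b to III-1 (bb), so II-5 is Bb; III-3 is unaffected so carries B and received b from II-4 (bb), so III-3 is Bb.
Every other individual is either homozygous by phenotype or has at least one consistent homozygous assignment, so the count is 4.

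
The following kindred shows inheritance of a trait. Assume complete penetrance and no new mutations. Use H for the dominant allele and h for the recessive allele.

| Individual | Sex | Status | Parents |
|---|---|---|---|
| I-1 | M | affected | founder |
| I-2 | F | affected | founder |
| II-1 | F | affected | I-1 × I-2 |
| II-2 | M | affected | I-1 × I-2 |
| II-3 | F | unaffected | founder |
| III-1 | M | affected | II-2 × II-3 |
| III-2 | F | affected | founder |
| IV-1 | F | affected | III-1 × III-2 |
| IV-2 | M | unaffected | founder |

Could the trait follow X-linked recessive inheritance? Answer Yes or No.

A consistent assignment under X-linked recessive exists: I-1 X^h Y, I-2 X^h X^h, II-1 X^h X^h, II-2 X^h Y, II-3 X^H X^h, III-1 X^h Y, III-2 X^h X^h, IV-1 X^h X^h, IV-2 X^H Y.
In this assignment every recorded phenotype matches its genotype and every non-founder's genotype is obtainable from its parents' genotypes, so the pedigree is consistent.

Yes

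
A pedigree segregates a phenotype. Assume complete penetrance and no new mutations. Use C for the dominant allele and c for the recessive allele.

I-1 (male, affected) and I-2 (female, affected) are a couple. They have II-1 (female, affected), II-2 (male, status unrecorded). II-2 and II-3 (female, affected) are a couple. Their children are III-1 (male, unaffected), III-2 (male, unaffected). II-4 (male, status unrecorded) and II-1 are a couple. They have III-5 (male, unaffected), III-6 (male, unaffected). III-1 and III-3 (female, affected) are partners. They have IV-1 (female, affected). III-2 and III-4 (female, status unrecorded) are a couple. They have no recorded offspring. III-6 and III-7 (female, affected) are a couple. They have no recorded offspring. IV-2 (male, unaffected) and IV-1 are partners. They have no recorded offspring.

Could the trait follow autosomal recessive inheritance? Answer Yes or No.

No assignment of genotypes under autosomal recessive satisfies every parent–offspring relationship, so the pedigree is inconsistent.

No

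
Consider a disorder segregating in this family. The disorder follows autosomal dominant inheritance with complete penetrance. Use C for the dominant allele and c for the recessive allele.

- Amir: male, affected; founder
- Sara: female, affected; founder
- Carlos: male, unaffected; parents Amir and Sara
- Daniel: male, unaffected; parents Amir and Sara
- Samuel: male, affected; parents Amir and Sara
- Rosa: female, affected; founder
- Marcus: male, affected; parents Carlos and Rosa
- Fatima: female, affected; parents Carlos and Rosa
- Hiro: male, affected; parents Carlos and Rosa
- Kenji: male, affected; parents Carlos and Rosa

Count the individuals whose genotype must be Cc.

6

Obligate heterozygotes: Amir is affected so carries C and passed c to Carlos (cc), so Amir is Cc; Sara is affected so carries C and passed c to Carlos (cc), so Sara is Cc; Marcus is affected so carries C and received c from Carlos (cc), so Marcus is Cc; Fatima is affected so carries C and received c from Carlos (cc), so Fatima is Cc; Hiro is affected so carries C and received c from Carlos (cc), so Hiro is Cc; Kenji is affected so carries C and received c from Carlos (cc), so Kenji is Cc.
Every other individual is either homozygous by phenotype or has at least one consistent homozygous assignment, so the count is 6.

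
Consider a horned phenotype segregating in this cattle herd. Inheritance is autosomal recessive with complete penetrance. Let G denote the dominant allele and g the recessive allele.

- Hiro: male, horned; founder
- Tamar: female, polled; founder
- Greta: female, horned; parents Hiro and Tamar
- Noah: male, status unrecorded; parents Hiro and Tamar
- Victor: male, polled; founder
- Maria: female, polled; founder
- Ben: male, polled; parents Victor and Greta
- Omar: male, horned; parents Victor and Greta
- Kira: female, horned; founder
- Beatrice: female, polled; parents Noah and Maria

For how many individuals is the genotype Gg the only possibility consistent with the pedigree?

Obligate heterozygotes: Tamar is polled so carries G and passed g to Greta (gg), so Tamar is Gg; Victor is polled so carries G and passed g to Omar (gg), so Victor is Gg; Ben is polled so carries G and received g from Greta (gg), so Ben is Gg.
Every other individual is either homozygous by phenotype or has at least one consistent homozygous assignment, so the count is 3.

3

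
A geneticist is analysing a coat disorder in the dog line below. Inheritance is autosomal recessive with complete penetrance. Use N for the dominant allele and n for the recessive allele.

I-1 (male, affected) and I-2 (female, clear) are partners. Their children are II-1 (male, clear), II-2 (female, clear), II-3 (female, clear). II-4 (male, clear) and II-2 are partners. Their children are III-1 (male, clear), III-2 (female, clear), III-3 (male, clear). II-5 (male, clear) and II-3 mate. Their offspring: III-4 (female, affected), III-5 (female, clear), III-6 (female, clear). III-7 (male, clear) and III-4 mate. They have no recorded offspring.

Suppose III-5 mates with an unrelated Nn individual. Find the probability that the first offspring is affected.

1/6

II-5 is clear so carries N and passed n to III-4 (nn), so II-5 is Nn.
II-3 is clear so carries N and received n from I-1 (nn), so II-3 is Nn.
III-5 is a clear offspring of II-5 (Nn) × II-3 (Nn), whose cross gives 1/4 NN : 1/2 Nn : 1/4 nn; conditioning on being clear, III-5 is NN with probability 1/3, Nn with probability 2/3.
Summing over parental genotype combinations, P(offspring is affected) = 2/3·1/4 = 1/6.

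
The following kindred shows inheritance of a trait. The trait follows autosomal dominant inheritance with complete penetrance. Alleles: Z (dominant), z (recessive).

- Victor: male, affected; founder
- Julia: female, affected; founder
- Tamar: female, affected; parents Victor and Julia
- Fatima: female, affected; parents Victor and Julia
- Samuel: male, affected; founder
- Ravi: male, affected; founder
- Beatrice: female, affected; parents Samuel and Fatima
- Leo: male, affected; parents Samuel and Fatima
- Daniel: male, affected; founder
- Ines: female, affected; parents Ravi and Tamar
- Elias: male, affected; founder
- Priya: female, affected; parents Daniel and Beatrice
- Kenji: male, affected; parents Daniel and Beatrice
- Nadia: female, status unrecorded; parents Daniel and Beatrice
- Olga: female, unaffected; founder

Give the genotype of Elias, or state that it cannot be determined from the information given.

cannot be determined

Elias's phenotype allows ZZ or Zz, and no parent or child forces a single allele at both positions; consistent genotype assignments exist with Elias as ZZ or Zz.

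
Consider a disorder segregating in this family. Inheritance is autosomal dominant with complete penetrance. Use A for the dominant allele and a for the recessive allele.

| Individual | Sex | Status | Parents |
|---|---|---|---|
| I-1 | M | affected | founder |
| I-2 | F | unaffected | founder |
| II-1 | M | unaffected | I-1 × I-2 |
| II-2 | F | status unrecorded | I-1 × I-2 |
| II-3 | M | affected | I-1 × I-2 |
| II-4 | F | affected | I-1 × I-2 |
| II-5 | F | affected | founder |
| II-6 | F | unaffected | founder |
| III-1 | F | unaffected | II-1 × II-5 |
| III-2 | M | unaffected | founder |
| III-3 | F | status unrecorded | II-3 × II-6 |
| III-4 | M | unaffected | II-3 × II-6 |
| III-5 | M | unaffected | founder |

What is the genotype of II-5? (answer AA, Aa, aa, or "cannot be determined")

From phenotype alone, II-5 is AA or Aa.
II-5 is affected so carries A and passed a to III-1 (aa), so II-5 is Aa.

Aa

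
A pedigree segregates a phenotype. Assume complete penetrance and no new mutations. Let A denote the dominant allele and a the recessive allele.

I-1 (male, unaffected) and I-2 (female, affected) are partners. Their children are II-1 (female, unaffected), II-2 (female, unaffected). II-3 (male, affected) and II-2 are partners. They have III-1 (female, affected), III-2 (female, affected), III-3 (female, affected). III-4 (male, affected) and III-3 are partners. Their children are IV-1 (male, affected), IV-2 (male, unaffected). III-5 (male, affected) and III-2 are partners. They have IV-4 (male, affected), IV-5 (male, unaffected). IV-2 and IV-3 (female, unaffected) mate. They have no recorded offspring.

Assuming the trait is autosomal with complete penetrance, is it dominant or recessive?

dominant

III-4 and III-3 are both affected yet have an unaffected child IV-2. Under a recessive model two affected parents are homozygous and every child would be affected, so the trait cannot be recessive.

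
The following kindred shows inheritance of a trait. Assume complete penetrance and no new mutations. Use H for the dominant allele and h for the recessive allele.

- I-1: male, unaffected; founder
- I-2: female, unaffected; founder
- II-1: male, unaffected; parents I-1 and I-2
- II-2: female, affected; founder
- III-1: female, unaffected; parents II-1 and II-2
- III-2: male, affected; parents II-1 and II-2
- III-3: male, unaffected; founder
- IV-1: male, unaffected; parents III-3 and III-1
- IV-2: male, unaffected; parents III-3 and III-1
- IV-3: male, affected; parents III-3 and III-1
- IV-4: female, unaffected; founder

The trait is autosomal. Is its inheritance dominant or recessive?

recessive

III-3 and III-1 are both unaffected yet have an affected child IV-3. Under dominance, an affected child requires at least one affected parent, so the trait cannot be dominant.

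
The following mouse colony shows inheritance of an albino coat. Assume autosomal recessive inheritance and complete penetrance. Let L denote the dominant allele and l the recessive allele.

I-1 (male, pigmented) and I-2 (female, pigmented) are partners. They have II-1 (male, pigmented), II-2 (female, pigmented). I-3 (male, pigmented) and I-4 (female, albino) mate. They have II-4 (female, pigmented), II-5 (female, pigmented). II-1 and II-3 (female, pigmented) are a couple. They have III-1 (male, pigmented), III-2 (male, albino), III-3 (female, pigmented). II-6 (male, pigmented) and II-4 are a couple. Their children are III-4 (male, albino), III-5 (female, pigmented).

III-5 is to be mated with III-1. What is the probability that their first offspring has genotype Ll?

4/9

II-6 is pigmented so carries L and passed l to III-4 (ll), so II-6 is Ll.
II-4 is pigmented so carries L and received l from I-4 (ll), so II-4 is Ll.
III-5 is a pigmented offspring of II-6 (Ll) × II-4 (Ll), whose cross gives 1/4 LL : 1/2 Ll : 1/4 ll; conditioning on being pigmented, III-5 is LL with probability 1/3, Ll with probability 2/3.
II-1 is pigmented so carries L and passed l to III-2 (ll), so II-1 is Ll.
II-3 is pigmented so carries L and passed l to III-2 (ll), so II-3 is Ll.
III-1 is a pigmented offspring of II-1 (Ll) × II-3 (Ll), whose cross gives 1/4 LL : 1/2 Ll : 1/4 ll; conditioning on being pigmented, III-1 is LL with probability 1/3, Ll with probability 2/3.
Summing over parental genotype combinations, P(offspring has genotype Ll) = 2/9·1/2 + 2/9·1/2 + 4/9·1/2 = 4/9.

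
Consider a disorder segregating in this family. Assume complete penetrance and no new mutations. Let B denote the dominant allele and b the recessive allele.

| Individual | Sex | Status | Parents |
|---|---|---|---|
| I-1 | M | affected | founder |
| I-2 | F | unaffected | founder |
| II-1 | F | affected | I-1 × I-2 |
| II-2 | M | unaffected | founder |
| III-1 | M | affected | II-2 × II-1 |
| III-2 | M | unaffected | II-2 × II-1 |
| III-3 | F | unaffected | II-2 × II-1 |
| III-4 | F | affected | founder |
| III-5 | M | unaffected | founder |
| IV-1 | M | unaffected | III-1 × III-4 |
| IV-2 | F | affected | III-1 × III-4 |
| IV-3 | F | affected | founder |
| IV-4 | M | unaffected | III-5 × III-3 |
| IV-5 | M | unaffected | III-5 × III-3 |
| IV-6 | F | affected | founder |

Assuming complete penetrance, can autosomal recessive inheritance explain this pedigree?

Under autosomal recessive, IV-1 (unaffected, male) cannot arise from III-1 (affected) × III-4 (affected).

No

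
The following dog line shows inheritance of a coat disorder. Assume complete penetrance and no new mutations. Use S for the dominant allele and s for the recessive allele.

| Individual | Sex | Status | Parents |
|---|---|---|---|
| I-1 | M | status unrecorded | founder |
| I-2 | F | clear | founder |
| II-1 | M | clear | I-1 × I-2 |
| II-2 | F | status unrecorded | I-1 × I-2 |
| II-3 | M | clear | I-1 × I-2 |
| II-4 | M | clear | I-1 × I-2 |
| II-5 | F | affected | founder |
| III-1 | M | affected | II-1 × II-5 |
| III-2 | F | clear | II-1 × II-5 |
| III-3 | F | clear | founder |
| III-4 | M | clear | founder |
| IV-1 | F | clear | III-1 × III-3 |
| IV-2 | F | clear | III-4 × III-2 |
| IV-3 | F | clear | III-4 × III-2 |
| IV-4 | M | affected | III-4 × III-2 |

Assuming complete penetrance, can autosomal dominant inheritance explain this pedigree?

Under autosomal dominant, IV-4 (affected, male) cannot arise from III-4 (clear) × III-2 (clear).

No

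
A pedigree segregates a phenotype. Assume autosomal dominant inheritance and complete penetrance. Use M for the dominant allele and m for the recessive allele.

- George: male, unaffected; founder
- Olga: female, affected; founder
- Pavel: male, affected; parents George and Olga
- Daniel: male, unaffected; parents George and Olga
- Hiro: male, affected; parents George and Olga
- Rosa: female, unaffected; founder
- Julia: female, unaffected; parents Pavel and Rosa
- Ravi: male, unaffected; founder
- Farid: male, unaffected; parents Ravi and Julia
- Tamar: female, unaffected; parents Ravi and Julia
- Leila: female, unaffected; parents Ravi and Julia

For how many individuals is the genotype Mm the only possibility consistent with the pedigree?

3

Obligate heterozygotes: Olga is affected so carries M and passed m to Daniel (mm), so Olga is Mm; Pavel is affected so carries M and received m from George (mm), so Pavel is Mm; Hiro is affected so carries M and received m from George (mm), so Hiro is Mm.
Every other individual is either homozygous by phenotype or has at least one consistent homozygous assignment, so the count is 3.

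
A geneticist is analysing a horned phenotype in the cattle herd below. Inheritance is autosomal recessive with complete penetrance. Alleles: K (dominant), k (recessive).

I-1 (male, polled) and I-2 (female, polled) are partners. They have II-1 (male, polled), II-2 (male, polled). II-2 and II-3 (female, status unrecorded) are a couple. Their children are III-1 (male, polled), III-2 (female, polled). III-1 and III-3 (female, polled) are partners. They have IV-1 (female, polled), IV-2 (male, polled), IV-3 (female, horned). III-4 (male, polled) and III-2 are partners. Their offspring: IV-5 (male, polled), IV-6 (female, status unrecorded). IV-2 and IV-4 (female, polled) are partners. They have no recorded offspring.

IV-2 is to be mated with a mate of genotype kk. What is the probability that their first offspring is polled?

2/3

III-1 is polled so carries K and passed k to IV-3 (kk), so III-1 is Kk.
III-3 is polled so carries K and passed k to IV-3 (kk), so III-3 is Kk.
IV-2 is a polled offspring of III-1 (Kk) × III-3 (Kk), whose cross gives 1/4 KK : 1/2 Kk : 1/4 kk; conditioning on being polled, IV-2 is KK with probability 1/3, Kk with probability 2/3.
Summing over parental genotype combinations, P(offspring is polled) = 1/3·1 + 2/3·1/2 = 2/3.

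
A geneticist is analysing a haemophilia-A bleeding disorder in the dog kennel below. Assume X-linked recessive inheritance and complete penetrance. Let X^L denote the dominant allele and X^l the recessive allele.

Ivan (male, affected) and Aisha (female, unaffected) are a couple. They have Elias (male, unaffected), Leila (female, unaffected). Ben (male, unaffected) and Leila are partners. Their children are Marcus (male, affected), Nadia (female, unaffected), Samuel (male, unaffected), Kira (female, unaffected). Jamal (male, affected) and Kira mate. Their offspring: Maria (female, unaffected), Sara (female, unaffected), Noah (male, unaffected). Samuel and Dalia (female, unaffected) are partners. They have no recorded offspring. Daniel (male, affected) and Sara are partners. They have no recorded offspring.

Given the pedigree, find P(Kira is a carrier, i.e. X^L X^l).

Ben is unaffected, so Ben is X^L Y.
Leila is unaffected so carries L and received l from Ivan (X^l Y), so Leila is X^L X^l.
Their cross gives offspring ratios 1/2 X^L X^L : 1/2 X^L X^l. Conditioning on Kira being unaffected, P(X^L X^l) = 1/2 / 1 = 1/2 before taking Kira's own offspring into account.
Jamal is affected, so Jamal is X^l Y.
Now use Kira's offspring. Probability of each recorded status — unaffected daughter Maria: 1/2 if Kira is X^L X^l, 1 if X^L X^L; unaffected daughter Sara: 1/2 if Kira is X^L X^l, 1 if X^L X^L; unaffected son Noah: 1/2 if Kira is X^L X^l, 1 if X^L X^L.
Bayes: P(X^L X^l) = 1/2·1/8 / (1/2·1/8 + 1/2·1) = 1/9.

1/9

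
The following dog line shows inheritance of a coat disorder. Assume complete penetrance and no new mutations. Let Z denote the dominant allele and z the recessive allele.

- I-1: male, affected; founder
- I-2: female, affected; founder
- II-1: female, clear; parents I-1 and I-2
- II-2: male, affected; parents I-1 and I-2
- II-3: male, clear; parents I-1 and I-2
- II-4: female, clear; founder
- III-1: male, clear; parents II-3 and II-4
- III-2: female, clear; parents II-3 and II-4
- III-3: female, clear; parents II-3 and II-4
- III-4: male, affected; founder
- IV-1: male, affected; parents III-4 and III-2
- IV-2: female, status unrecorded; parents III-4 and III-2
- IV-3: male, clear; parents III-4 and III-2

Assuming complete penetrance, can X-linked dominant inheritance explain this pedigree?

No

Under X-linked dominant, II-1 (clear, female) cannot arise from I-1 (affected) × I-2 (affected).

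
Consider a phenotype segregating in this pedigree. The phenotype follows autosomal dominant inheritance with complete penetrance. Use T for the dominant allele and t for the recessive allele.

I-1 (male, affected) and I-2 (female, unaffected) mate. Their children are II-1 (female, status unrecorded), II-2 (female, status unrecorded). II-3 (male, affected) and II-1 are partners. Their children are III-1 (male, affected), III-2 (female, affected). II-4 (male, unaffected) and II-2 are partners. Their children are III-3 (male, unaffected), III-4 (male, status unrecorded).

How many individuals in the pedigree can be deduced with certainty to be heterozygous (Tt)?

0

No individual's genotype is forced to Tt by the pedigree, so the count is 0.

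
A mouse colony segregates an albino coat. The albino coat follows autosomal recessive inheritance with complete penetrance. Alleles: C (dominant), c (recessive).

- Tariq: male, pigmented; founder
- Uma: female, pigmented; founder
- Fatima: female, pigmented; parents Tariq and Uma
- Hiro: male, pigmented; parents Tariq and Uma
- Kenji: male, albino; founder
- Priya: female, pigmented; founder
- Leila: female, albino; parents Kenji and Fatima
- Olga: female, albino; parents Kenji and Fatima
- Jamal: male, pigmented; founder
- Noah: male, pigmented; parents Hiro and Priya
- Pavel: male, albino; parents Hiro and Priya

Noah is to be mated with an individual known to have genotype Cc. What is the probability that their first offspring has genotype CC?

Hiro is pigmented so carries C and passed c to Pavel (cc), so Hiro is Cc.
Priya is pigmented so carries C and passed c to Pavel (cc), so Priya is Cc.
Noah is a pigmented offspring of Hiro (Cc) × Priya (Cc), whose cross gives 1/4 CC : 1/2 Cc : 1/4 cc; conditioning on being pigmented, Noah is CC with probability 1/3, Cc with probability 2/3.
Summing over parental genotype combinations, P(offspring has genotype CC) = 1/3·1/2 + 2/3·1/4 = 1/3.

1/3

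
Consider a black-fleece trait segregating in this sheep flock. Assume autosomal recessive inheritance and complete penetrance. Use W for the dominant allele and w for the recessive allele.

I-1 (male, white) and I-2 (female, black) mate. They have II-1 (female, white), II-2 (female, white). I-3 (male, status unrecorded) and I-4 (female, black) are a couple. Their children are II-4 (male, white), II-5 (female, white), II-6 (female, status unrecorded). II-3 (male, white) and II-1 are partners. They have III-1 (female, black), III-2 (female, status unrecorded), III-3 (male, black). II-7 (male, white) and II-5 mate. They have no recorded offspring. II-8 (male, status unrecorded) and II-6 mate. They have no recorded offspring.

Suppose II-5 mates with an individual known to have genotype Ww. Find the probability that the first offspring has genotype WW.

II-5 is white so carries W and received w from I-4 (ww), so II-5 is Ww.
The cross gives 1/4 WW : 1/2 Ww : 1/4 ww, so P(offspring has genotype WW) = 1/4.

1/4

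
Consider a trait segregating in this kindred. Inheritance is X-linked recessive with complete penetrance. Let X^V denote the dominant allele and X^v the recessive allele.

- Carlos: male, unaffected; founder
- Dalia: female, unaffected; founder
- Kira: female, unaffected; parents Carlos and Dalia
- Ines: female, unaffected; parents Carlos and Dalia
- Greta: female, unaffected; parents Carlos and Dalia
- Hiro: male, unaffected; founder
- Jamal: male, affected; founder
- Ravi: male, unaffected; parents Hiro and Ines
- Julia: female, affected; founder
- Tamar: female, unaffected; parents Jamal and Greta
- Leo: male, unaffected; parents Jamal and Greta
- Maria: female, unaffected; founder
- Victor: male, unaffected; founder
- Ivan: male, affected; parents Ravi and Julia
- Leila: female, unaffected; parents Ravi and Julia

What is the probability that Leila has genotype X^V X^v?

Leila is unaffected so carries V and received v from Julia (X^v X^v), so Leila is X^V X^v, giving P(X^V X^v) = 1.

1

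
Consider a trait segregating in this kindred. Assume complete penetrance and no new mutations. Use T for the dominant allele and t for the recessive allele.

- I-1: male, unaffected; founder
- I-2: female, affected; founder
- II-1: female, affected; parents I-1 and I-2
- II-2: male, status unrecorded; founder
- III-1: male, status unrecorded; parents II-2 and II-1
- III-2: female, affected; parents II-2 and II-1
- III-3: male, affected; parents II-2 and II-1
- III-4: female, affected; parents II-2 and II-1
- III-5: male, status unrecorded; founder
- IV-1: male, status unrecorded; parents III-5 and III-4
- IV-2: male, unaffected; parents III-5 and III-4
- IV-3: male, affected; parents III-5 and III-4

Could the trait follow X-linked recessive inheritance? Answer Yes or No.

No

Under X-linked recessive, II-1 (affected, female) cannot arise from I-1 (unaffected) × I-2 (affected).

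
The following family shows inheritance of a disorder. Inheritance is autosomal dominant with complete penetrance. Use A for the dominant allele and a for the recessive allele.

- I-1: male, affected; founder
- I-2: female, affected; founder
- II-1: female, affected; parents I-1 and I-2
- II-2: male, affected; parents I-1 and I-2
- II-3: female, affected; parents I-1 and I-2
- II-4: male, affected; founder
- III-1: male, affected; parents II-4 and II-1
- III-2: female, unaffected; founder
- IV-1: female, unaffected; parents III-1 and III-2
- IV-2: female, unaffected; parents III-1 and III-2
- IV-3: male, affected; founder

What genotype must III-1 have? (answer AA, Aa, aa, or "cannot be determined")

Aa

From phenotype alone, III-1 is AA or Aa.
III-1 is affected so carries A and passed a to IV-1 (aa), so III-1 is Aa.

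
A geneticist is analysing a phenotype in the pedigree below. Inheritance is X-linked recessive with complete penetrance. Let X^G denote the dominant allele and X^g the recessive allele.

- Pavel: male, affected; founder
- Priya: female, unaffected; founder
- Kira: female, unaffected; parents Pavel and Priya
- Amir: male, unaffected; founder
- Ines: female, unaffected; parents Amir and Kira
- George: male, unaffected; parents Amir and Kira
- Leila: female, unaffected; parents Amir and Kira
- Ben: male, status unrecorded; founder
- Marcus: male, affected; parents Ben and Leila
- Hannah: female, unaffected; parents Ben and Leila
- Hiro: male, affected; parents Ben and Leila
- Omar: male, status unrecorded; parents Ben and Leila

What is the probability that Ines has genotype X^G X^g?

1/2

Amir is unaffected, so Amir is X^G Y.
Kira is unaffected so carries G and received g from Pavel (X^g Y), so Kira is X^G X^g.
Their cross gives offspring ratios 1/2 X^G X^G : 1/2 X^G X^g. Conditioning on Ines being unaffected, P(X^G X^g) = 1/2 / 1 = 1/2.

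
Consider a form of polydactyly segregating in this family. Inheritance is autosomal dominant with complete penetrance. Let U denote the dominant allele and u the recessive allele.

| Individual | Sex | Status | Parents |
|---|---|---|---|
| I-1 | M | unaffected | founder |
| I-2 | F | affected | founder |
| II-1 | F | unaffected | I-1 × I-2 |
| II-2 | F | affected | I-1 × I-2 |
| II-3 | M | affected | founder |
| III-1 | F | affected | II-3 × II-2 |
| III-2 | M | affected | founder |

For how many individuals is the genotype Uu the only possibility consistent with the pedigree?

Obligate heterozygotes: I-2 is affected so carries U and passed u to II-1 (uu), so I-2 is Uu; II-2 is affected so carries U and received u from I-1 (uu), so II-2 is Uu.
Every other individual is either homozygous by phenotype or has at least one consistent homozygous assignment, so the count is 2.

2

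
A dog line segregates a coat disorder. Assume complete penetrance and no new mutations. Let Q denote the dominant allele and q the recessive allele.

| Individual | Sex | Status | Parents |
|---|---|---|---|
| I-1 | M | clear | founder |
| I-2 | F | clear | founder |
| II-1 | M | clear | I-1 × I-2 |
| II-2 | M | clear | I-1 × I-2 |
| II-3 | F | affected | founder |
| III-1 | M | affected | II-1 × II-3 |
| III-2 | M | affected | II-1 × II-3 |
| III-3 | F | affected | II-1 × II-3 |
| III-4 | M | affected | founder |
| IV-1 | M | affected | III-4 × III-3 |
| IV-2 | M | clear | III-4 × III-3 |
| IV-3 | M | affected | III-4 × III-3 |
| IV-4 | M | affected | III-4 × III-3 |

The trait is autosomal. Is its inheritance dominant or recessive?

III-4 and III-3 are both affected yet have a clear child IV-2. Under a recessive model two affected parents are homozygous and every child would be affected, so the trait cannot be recessive.

dominant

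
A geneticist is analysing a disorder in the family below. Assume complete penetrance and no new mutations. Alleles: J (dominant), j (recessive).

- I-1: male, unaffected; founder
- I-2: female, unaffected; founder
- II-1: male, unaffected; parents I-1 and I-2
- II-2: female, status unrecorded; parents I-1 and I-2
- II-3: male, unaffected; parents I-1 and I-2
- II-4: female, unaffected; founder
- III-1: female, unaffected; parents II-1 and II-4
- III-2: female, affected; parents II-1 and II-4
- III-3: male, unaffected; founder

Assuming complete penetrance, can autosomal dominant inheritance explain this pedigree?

No

Under autosomal dominant, III-2 (affected, female) cannot arise from II-1 (unaffected) × II-4 (unaffected).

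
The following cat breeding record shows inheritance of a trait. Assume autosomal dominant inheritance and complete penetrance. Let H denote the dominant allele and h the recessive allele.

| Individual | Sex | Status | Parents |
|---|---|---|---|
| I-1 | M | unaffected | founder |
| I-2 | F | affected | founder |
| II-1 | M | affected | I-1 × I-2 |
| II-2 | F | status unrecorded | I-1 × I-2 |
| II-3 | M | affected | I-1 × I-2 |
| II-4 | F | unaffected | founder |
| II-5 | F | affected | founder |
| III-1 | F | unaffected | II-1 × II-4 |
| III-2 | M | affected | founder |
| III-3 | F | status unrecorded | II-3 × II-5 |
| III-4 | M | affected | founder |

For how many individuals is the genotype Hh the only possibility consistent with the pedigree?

Obligate heterozygotes: II-1 is affected so carries H and received h from I-1 (hh), so II-1 is Hh; II-3 is affected so carries H and received h from I-1 (hh), so II-3 is Hh.
Every other individual is either homozygous by phenotype or has at least one consistent homozygous assignment, so the count is 2.

2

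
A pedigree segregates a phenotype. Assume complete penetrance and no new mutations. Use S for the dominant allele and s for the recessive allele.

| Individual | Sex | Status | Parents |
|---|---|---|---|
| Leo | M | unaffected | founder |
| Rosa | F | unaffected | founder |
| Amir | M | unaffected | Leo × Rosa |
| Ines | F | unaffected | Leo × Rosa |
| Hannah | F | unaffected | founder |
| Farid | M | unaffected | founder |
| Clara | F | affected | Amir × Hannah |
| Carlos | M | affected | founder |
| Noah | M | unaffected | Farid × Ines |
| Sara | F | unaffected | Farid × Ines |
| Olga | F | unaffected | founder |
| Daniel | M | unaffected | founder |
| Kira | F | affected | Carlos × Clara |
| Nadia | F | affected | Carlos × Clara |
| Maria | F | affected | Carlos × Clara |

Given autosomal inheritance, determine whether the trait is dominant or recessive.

Amir and Hannah are both unaffected yet have an affected child Clara. Under dominance, an affected child requires at least one affected parent, so the trait cannot be dominant.

recessive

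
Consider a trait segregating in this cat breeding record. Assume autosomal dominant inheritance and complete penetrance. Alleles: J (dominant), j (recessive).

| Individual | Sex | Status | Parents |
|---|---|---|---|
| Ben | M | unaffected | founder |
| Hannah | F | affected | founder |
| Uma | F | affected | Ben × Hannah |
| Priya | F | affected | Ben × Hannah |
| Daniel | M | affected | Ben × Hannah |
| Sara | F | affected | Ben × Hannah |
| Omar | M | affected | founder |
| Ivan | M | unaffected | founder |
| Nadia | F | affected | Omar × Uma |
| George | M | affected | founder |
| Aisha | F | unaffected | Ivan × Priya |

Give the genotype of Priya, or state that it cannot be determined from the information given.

From phenotype alone, Priya is JJ or Jj.
Priya is affected so carries J and received j from Ben (jj), so Priya is Jj.

Jj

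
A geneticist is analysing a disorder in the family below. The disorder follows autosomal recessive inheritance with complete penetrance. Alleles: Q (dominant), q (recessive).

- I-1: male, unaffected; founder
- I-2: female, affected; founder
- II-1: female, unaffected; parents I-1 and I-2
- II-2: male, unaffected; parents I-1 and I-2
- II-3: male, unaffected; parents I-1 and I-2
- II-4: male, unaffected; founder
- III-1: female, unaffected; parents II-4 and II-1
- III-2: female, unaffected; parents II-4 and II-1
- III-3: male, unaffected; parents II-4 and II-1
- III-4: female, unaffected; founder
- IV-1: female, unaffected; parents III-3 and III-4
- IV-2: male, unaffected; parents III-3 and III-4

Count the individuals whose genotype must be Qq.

3

Obligate heterozygotes: II-1 is unaffected so carries Q and received q from I-2 (qq), so II-1 is Qq; II-2 is unaffected so carries Q and received q from I-2 (qq), so II-2 is Qq; II-3 is unaffected so carries Q and received q from I-2 (qq), so II-3 is Qq.
Every other individual is either homozygous by phenotype or has at least one consistent homozygous assignment, so the count is 3.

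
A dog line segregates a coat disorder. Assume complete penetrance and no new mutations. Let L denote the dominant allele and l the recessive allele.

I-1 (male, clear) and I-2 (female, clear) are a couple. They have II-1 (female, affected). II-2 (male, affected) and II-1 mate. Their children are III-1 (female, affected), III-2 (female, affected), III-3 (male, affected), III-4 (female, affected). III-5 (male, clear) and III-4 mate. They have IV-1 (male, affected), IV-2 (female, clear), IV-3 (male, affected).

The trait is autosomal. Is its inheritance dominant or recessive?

recessive

I-1 and I-2 are both clear yet have an affected child II-1. Under dominance, an affected child requires at least one affected parent, so the trait cannot be dominant.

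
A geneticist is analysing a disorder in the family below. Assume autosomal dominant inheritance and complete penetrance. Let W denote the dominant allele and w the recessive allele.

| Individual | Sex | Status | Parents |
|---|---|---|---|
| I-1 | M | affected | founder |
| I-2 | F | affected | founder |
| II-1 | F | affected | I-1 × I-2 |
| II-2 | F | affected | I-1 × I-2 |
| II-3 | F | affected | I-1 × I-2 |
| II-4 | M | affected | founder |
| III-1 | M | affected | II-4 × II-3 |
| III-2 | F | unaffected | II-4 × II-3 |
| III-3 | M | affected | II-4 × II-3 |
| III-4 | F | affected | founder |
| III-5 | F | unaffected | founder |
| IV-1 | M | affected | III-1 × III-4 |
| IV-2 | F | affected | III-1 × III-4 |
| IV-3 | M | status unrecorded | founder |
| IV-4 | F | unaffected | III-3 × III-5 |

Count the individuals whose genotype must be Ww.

Obligate heterozygotes: II-3 is affected so carries W and passed w to III-2 (ww), so II-3 is Ww; II-4 is affected so carries W and passed w to III-2 (ww), so II-4 is Ww; III-3 is affected so carries W and passed w to IV-4 (ww), so III-3 is Ww.
Every other individual is either homozygous by phenotype or has at least one consistent homozygous assignment, so the count is 3.

3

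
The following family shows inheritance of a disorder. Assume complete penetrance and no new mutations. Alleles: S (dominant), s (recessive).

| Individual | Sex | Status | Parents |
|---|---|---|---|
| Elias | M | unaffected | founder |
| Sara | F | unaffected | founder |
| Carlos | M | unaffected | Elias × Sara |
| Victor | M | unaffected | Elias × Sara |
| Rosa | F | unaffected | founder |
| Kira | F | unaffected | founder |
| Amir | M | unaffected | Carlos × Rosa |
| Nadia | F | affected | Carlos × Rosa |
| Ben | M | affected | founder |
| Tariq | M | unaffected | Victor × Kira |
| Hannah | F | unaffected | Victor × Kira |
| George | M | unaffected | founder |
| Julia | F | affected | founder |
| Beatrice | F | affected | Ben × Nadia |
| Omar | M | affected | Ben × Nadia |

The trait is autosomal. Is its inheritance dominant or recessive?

Carlos and Rosa are both unaffected yet have an affected child Nadia. Under dominance, an affected child requires at least one affected parent, so the trait cannot be dominant.

recessive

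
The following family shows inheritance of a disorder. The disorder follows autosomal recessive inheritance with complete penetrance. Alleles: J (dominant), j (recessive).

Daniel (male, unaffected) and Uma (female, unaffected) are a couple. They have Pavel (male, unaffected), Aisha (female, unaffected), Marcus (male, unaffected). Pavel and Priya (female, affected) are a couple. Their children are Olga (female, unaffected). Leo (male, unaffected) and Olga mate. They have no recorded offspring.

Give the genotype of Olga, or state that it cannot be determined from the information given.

Jj

From phenotype alone, Olga is JJ or Jj.
Olga is unaffected so carries J and received j from Priya (jj), so Olga is Jj.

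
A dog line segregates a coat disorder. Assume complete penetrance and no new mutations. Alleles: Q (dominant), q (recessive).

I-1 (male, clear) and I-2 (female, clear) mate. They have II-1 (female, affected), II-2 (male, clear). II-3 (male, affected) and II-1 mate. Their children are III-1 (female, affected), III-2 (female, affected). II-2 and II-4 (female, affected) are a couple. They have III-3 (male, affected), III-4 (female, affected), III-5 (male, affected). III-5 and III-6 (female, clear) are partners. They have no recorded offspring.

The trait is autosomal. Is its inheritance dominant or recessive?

I-1 and I-2 are both clear yet have an affected child II-1. Under dominance, an affected child requires at least one affected parent, so the trait cannot be dominant.

recessive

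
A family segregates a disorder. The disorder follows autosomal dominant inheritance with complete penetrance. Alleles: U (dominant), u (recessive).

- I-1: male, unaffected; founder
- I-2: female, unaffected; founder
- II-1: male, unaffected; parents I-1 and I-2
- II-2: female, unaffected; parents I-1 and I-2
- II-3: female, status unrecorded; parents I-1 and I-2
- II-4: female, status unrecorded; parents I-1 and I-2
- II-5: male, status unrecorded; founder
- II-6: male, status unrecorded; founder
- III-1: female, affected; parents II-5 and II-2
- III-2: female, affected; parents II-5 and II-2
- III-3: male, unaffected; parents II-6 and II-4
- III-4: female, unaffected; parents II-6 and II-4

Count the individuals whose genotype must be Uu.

Obligate heterozygotes: III-1 is affected so carries U and received u from II-2 (uu), so III-1 is Uu; III-2 is affected so carries U and received u from II-2 (uu), so III-2 is Uu.
Every other individual is either homozygous by phenotype or has at least one consistent homozygous assignment, so the count is 2.

2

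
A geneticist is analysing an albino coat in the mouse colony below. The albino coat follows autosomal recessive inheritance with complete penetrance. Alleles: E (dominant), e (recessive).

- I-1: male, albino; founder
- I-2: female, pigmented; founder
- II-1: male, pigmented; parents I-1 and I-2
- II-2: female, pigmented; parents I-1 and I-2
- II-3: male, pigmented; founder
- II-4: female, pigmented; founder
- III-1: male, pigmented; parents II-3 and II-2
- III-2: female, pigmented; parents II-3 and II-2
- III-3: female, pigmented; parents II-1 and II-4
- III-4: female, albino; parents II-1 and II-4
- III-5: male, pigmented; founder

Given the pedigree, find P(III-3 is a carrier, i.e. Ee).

2/3

II-1 is pigmented so carries E and received e from I-1 (ee), so II-1 is Ee.
II-4 is pigmented so carries E and passed e to III-4 (ee), so II-4 is Ee.
Their cross gives offspring ratios 1/4 EE : 1/2 Ee : 1/4 ee. Conditioning on III-3 being pigmented, P(Ee) = 1/2 / 3/4 = 2/3.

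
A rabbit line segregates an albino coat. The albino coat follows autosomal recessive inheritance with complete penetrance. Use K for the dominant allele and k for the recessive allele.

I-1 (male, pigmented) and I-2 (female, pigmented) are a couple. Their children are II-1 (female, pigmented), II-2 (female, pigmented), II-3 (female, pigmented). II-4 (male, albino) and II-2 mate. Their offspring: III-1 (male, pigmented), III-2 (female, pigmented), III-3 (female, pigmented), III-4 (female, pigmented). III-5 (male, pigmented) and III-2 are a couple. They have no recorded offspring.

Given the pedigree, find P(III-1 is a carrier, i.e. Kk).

1

III-1 is pigmented so carries K and received k from II-4 (kk), so III-1 is Kk, giving P(Kk) = 1.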